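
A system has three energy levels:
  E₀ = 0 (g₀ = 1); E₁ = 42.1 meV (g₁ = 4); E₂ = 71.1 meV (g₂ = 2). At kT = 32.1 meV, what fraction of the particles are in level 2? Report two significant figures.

Eᵢ/kT = 0, 1.312, 2.215.
Z = Σ gᵢe^(−Eᵢ/kT) = 1·e^(−0) + 4·e^(−1.312) + 2·e^(−2.215) = 1.000 + 1.077 + 0.2183 = 2.295.
P₂ = g₂ e^(−E₂/kT) / Z = 0.2183/2.295 = 0.095.

0.095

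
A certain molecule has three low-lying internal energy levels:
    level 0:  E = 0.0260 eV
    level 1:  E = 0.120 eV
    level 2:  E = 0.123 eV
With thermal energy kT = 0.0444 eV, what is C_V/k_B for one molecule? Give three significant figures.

0.708

Eᵢ/kT = 0.58559, 2.7027, 2.7703.
Z = Σ e^(−Eᵢ/kT) = e^(−0.58559) + e^(−2.7027) + e^(−2.7703) = 0.55678 + 0.067024 + 0.062643 = 0.68645.
⟨E⟩ = 0.044030 eV, ⟨E²⟩ = 0.0033349 eV².
C_V/k_B = (⟨E²⟩ − ⟨E⟩²)/(kT)² = (0.0033349 − 0.0019386)/0.0019714 = 0.708.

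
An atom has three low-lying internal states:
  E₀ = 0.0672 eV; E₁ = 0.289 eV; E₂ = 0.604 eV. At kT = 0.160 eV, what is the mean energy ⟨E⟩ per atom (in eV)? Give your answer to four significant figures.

0.1249 eV

Eᵢ/kT = 0.420000, 1.80625, 3.77500.
Z = Σ e^(−Eᵢ/kT) = e^(−0.420000) + e^(−1.80625) + e^(−3.77500) = 0.657047 + 0.164269 + 0.0229371 = 0.844253.
⟨E⟩ = Σ Eᵢ e^(−Eᵢ/kT) / Z = (0.0672·0.657047 + 0.289·0.164269 + 0.604·0.0229371) / 0.844253 = 0.1249 eV.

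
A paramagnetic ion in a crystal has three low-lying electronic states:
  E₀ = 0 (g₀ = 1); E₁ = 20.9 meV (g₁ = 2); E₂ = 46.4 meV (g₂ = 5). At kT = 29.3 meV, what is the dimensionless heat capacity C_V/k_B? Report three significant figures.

Eᵢ/kT = 0, 0.71331, 1.5836.
Z = Σ gᵢe^(−Eᵢ/kT) = 1·e^(−0) + 2·e^(−0.71331) + 5·e^(−1.5836) = 1.0000 + 0.98004 + 1.0262 = 3.0062.
⟨E⟩ = 22.653 meV, ⟨E²⟩ = 877.34 meV².
C_V/k_B = (⟨E²⟩ − ⟨E⟩²)/(kT)² = (877.34 − 513.16)/858.49 = 0.424.

0.424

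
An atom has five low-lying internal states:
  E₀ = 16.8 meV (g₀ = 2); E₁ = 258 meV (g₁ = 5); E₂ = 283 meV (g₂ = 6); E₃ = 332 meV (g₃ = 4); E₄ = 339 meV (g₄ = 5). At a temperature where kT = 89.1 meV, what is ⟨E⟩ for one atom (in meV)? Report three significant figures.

Eᵢ/kT = 0.18855, 2.8956, 3.1762, 3.7262, 3.8047.
Z = Σ gᵢe^(−Eᵢ/kT) = 2·e^(−0.18855) + 5·e^(−2.8956) + 6·e^(−3.1762) + 4·e^(−3.7262) + 5·e^(−3.8047) = 1.6563 + 0.27633 + 0.25046 + 0.096337 + 0.11133 = 2.3908.
⟨E⟩ = Σ Eᵢ gᵢe^(−Eᵢ/kT) / Z = (16.8·1.6563 + 258·0.27633 + 283·0.25046 + 332·0.096337 + 339·0.11133) / 2.3908 = 100 meV.

100 meV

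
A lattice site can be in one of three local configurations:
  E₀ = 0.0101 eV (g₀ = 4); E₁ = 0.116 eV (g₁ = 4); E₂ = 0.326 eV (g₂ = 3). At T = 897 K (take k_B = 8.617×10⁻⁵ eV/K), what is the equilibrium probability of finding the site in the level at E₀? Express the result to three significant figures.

k_BT = 8.617×10⁻⁵ × 897 K = 0.077294 eV.
Eᵢ/kT = 0.13067, 1.5008, 4.2177.
Z = Σ gᵢe^(−Eᵢ/kT) = 4·e^(−0.13067) + 4·e^(−1.5008) + 3·e^(−4.2177) = 3.5100 + 0.89181 + 0.044197 = 4.4460.
P₀ = g₀ e^(−E₀/kT) / Z = 3.5100/4.4460 = 0.789.

0.789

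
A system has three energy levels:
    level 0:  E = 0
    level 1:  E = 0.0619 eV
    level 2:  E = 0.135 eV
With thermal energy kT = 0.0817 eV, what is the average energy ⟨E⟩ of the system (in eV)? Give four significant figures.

Eᵢ/kT = 0, 0.757650, 1.65239.
Z = Σ e^(−Eᵢ/kT) = e^(−0) + e^(−0.757650) + e^(−1.65239) = 1.00000 + 0.468767 + 0.191591 = 1.66036.
⟨E⟩ = Σ Eᵢ e^(−Eᵢ/kT) / Z = (0·1.00000 + 0.0619·0.468767 + 0.135·0.191591) / 1.66036 = 0.03305 eV.

0.03305 eV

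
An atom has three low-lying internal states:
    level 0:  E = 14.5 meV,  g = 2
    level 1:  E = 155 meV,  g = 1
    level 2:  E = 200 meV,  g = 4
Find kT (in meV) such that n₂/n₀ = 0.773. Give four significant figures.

n₂/n₀ = (g₂/g₀) exp[−(E₂−E₀)/kT] = 0.773.
⇒ (E₂−E₀)/kT = ln((4/2)/0.773) = ln(2.58732) = 0.950623.
kT = 185.5 meV / 0.950623 = 195.1 meV.

195.1 meV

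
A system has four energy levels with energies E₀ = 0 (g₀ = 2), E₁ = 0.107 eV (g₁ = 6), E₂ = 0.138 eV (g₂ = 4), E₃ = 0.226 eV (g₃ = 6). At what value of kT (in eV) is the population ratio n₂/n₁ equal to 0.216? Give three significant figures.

n₂/n₁ = (g₂/g₁) exp[−(E₂−E₁)/kT] = 0.216.
⇒ (E₂−E₁)/kT = ln((4/6)/0.216) = ln(3.0864) = 1.1270.
kT = 0.031 eV / 1.1270 = 0.0275 eV.

0.0275 eV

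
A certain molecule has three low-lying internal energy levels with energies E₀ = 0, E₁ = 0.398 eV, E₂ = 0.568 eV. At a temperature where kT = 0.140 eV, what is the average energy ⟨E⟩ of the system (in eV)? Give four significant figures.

Eᵢ/kT = 0, 2.84286, 4.05714.
Z = Σ e^(−Eᵢ/kT) = e^(−0) + e^(−2.84286) + e^(−4.05714) = 1.00000 + 0.0582588 + 0.0172984 = 1.07556.
⟨E⟩ = Σ Eᵢ e^(−Eᵢ/kT) / Z = (0·1.00000 + 0.398·0.0582588 + 0.568·0.0172984) / 1.07556 = 0.03069 eV.

0.03069 eV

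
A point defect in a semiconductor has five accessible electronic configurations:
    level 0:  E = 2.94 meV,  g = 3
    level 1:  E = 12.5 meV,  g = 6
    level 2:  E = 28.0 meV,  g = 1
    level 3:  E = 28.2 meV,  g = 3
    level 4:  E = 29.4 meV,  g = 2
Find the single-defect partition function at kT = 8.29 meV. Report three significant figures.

Eᵢ/kT = 0.35464, 1.5078, 3.3776, 3.4017, 3.5464.
Z = Σ gᵢe^(−Eᵢ/kT) = 3·e^(−0.35464) + 6·e^(−1.5078) + 1·e^(−3.3776) + 3·e^(−3.4017) + 2·e^(−3.5464) = 2.1043 + 1.3284 + 0.034129 + 0.099950 + 0.057656 = 3.6244.

Z = 3.62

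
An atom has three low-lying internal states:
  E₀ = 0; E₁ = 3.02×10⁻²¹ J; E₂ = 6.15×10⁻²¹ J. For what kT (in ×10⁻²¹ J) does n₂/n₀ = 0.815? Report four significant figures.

30.06 ×10⁻²¹ J

n₂/n₀ = exp[−(E₂−E₀)/kT] = 0.815.
⇒ (E₂−E₀)/kT = ln(1/0.815) = ln(1.22699) = 0.204564.
kT = 6.15 ×10⁻²¹ J / 0.204564 = 30.06 ×10⁻²¹ J.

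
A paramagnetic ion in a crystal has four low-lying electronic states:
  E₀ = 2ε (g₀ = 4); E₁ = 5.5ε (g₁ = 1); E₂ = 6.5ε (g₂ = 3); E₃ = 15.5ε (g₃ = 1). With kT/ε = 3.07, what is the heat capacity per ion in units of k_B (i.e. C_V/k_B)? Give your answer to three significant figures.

0.345

Eᵢ/kT = 0.65147, 1.7915, 2.1173, 5.0489.
Z = Σ gᵢe^(−Eᵢ/kT) = 4·e^(−0.65147) + 1·e^(−1.7915) + 3·e^(−2.1173) + 1·e^(−5.0489) = 2.0851 + 0.16671 + 0.36107 + 0.0064164 = 2.6193.
⟨E⟩ = 2.8762 ε, ⟨E²⟩ = 11.522 ε².
C_V/k_B = (⟨E²⟩ − ⟨E⟩²)/(kT)² = (11.522 − 8.2725)/9.4249 = 0.345.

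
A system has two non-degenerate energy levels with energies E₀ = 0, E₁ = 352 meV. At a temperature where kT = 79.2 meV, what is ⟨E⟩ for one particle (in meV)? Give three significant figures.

4.09 meV

Eᵢ/kT = 0, 4.4444.
Z = Σ e^(−Eᵢ/kT) = e^(−0) + e^(−4.4444) = 1.0000 + 0.011744 = 1.0117.
⟨E⟩ = Σ Eᵢ e^(−Eᵢ/kT) / Z = (0·1.0000 + 352·0.011744) / 1.0117 = 4.09 meV.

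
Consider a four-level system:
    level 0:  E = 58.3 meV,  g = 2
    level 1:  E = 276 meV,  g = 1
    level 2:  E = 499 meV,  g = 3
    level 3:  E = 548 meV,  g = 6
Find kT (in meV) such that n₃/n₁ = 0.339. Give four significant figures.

n₃/n₁ = (g₃/g₁) exp[−(E₃−E₁)/kT] = 0.339.
⇒ (E₃−E₁)/kT = ln((6/1)/0.339) = ln(17.6991) = 2.87351.
kT = 272 meV / 2.87351 = 94.66 meV.

94.66 meV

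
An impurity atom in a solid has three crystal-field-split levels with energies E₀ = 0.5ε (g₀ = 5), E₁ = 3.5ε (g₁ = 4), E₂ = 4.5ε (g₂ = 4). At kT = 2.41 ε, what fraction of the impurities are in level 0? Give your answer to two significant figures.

Eᵢ/kT = 0.2075, 1.452, 1.867.
Z = Σ gᵢe^(−Eᵢ/kT) = 5·e^(−0.2075) + 4·e^(−1.452) + 4·e^(−1.867) = 4.063 + 0.9364 + 0.6183 = 5.618.
P₀ = g₀ e^(−E₀/kT) / Z = 4.063/5.618 = 0.72.

0.72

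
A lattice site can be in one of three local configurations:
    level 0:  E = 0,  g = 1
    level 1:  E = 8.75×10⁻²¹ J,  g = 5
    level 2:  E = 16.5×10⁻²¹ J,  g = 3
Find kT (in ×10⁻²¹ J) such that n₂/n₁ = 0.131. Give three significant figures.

5.09 ×10⁻²¹ J

n₂/n₁ = (g₂/g₁) exp[−(E₂−E₁)/kT] = 0.131.
⇒ (E₂−E₁)/kT = ln((3/5)/0.131) = ln(4.5802) = 1.5217.
kT = 7.75 ×10⁻²¹ J / 1.5217 = 5.09 ×10⁻²¹ J.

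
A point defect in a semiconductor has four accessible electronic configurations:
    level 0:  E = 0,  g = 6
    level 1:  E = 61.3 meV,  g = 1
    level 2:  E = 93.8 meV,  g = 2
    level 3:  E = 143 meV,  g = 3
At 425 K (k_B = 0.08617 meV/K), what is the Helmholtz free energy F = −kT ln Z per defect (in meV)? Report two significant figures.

k_BT = 0.08617 × 425 K = 36.62 meV.
Eᵢ/kT = 0, 1.674, 2.561, 3.905.
Z = Σ gᵢe^(−Eᵢ/kT) = 6·e^(−0) + 1·e^(−1.674) + 2·e^(−2.561) + 3·e^(−3.905) = 6.000 + 0.1875 + 0.1545 + 0.06042 = 6.402.
F = −kT ln Z = −36.62 × ln(6.402) = −36.62 × 1.857 = -68 meV.

-68 meV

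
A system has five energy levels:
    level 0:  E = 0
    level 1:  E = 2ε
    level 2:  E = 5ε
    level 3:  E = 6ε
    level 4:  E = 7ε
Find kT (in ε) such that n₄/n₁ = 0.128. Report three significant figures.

n₄/n₁ = exp[−(E₄−E₁)/kT] = 0.128.
⇒ (E₄−E₁)/kT = ln(1/0.128) = ln(7.8125) = 2.0557.
kT = 5ε / 2.0557 = 2.43 ε.

2.43 ε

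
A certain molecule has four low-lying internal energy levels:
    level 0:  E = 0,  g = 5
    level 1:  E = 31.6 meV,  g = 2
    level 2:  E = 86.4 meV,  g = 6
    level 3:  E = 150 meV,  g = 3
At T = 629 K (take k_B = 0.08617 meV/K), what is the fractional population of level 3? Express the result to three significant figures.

k_BT = 0.08617 × 629 K = 54.201 meV.
Eᵢ/kT = 0, 0.58302, 1.5941, 2.7675.
Z = Σ gᵢe^(−Eᵢ/kT) = 5·e^(−0) + 2·e^(−0.58302) + 6·e^(−1.5941) + 3·e^(−2.7675) = 5.0000 + 1.1164 + 1.2185 + 0.18846 = 7.5234.
P₃ = g₃ e^(−E₃/kT) / Z = 0.18846/7.5234 = 0.0250.

0.0250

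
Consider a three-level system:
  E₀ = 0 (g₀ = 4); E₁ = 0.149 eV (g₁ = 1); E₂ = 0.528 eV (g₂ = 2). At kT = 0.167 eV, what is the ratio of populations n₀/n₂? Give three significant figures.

47.2

n₀/n₂ = (g₀/g₂) exp[−(E₀−E₂)/kT] = (4/2) × exp(−(-0.528 eV)/(0.167 eV)) = (4/2) × exp(3.1617) = 47.2.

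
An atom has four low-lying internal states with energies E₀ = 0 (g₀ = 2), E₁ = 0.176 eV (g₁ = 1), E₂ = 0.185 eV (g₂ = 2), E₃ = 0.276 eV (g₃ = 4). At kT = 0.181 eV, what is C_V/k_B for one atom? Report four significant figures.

0.4144

Eᵢ/kT = 0, 0.972376, 1.02210, 1.52486.
Z = Σ gᵢe^(−Eᵢ/kT) = 2·e^(−0) + 1·e^(−0.972376) + 2·e^(−1.02210) + 4·e^(−1.52486) = 2.00000 + 0.378183 + 0.719677 + 0.870606 = 3.96847.
⟨E⟩ = 0.110871 eV, ⟨E²⟩ = 0.0258701 eV².
C_V/k_B = (⟨E²⟩ − ⟨E⟩²)/(kT)² = (0.0258701 − 0.0122924)/0.0327610 = 0.4144.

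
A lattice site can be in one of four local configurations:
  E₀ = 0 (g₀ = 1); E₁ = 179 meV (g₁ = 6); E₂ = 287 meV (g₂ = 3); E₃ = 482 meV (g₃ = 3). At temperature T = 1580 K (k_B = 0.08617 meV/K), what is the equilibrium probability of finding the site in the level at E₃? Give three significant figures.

0.0284

k_BT = 0.08617 × 1580 K = 136.15 meV.
Eᵢ/kT = 0, 1.3147, 2.1080, 3.5402.
Z = Σ gᵢe^(−Eᵢ/kT) = 1·e^(−0) + 6·e^(−1.3147) + 3·e^(−2.1080) + 3·e^(−3.5402) = 1.0000 + 1.6113 + 0.36444 + 0.087023 = 3.0628.
P₃ = g₃ e^(−E₃/kT) / Z = 0.087023/3.0628 = 0.0284.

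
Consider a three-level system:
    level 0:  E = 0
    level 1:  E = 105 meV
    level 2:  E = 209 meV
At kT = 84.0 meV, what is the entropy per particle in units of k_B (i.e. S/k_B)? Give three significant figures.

Eᵢ/kT = 0, 1.2500, 2.4881.
Z = Σ e^(−Eᵢ/kT) = e^(−0) + e^(−1.2500) + e^(−2.4881) = 1.0000 + 0.28650 + 0.083068 = 1.3696.
⟨E⟩ = Σ EᵢPᵢ = 34.641 meV.
S/k_B = ln Z + ⟨E⟩/kT = ln(1.3696) + 34.641/84.0 = 0.31452 + 0.41239 = 0.727.

0.727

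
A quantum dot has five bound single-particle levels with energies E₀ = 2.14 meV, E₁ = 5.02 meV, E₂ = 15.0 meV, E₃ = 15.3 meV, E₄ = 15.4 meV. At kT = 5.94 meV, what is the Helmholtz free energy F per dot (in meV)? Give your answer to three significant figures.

-1.82 meV

Eᵢ/kT = 0.36027, 0.84512, 2.5253, 2.5758, 2.5926.
Z = Σ e^(−Eᵢ/kT) = e^(−0.36027) + e^(−0.84512) + e^(−2.5253) + e^(−2.5758) + e^(−2.5926) = 0.69749 + 0.42951 + 0.080034 + 0.076093 + 0.074825 = 1.3580.
F = −kT ln Z = −5.94 × ln(1.3580) = −5.94 × 0.30601 = -1.82 meV.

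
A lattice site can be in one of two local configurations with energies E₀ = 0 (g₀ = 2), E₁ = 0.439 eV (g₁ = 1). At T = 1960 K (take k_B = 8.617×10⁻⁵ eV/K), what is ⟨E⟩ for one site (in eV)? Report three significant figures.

k_BT = 8.617×10⁻⁵ × 1960 K = 0.16889 eV.
Eᵢ/kT = 0, 2.5993.
Z = Σ gᵢe^(−Eᵢ/kT) = 2·e^(−0) + 1·e^(−2.5993) = 2.0000 + 0.074326 = 2.0743.
⟨E⟩ = Σ Eᵢ gᵢe^(−Eᵢ/kT) / Z = (0·2.0000 + 0.439·0.074326) / 2.0743 = 0.0157 eV.

0.0157 eV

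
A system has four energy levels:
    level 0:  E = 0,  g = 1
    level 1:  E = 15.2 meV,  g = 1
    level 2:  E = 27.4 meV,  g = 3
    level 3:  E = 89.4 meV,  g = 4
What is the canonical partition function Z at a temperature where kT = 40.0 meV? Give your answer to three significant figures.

Eᵢ/kT = 0, 0.38000, 0.68500, 2.2350.
Z = Σ gᵢe^(−Eᵢ/kT) = 1·e^(−0) + 1·e^(−0.38000) + 3·e^(−0.68500) + 4·e^(−2.2350) = 1.0000 + 0.68386 + 1.5123 + 0.42797 = 3.6241.

Z = 3.62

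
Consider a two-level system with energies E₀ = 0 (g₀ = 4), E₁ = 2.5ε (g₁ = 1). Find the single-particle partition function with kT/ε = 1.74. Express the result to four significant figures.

Z = 4.238

Eᵢ/kT = 0, 1.43678.
Z = Σ gᵢe^(−Eᵢ/kT) = 4·e^(−0) + 1·e^(−1.43678) = 4.00000 + 0.237692 = 4.23769.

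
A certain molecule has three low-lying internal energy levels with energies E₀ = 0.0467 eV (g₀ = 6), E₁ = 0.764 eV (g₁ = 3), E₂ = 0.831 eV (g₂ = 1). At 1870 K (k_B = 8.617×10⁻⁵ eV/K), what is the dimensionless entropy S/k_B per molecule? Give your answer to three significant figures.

k_BT = 8.617×10⁻⁵ × 1870 K = 0.16114 eV.
Eᵢ/kT = 0.28981, 4.7412, 5.1570.
Z = Σ gᵢe^(−Eᵢ/kT) = 6·e^(−0.28981) + 3·e^(−4.7412) + 1·e^(−5.1570) = 4.4904 + 0.026184 + 0.0057590 = 4.5223.
⟨E⟩ = Σ EᵢPᵢ = 0.051852 eV.
S/k_B = ln Z + ⟨E⟩/kT = ln(4.5223) + 0.051852/0.16114 = 1.5090 + 0.32178 = 1.83.

1.83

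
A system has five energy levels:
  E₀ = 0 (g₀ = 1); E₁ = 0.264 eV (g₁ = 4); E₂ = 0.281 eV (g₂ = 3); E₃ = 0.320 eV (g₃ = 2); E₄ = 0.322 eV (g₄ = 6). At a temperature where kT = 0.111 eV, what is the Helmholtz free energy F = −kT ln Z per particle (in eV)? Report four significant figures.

-0.07975 eV

Eᵢ/kT = 0, 2.37838, 2.53153, 2.88288, 2.90090.
Z = Σ gᵢe^(−Eᵢ/kT) = 1·e^(−0) + 4·e^(−2.37838) + 3·e^(−2.53153) + 2·e^(−2.88288) + 6·e^(−2.90090) = 1.00000 + 0.370803 + 0.238612 + 0.111947 + 0.329842 = 2.05120.
F = −kT ln Z = −0.111 × ln(2.05120) = −0.111 × 0.718425 = -0.07975 eV.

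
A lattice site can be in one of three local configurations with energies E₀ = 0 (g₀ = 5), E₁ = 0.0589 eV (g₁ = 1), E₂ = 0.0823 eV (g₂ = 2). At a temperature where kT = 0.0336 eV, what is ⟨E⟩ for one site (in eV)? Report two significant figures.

0.0046 eV

Eᵢ/kT = 0, 1.753, 2.449.
Z = Σ gᵢe^(−Eᵢ/kT) = 5·e^(−0) + 1·e^(−1.753) + 2·e^(−2.449) = 5.000 + 0.1733 + 0.1728 = 5.346.
⟨E⟩ = Σ Eᵢ gᵢe^(−Eᵢ/kT) / Z = (0·5.000 + 0.0589·0.1733 + 0.0823·0.1728) / 5.346 = 0.0046 eV.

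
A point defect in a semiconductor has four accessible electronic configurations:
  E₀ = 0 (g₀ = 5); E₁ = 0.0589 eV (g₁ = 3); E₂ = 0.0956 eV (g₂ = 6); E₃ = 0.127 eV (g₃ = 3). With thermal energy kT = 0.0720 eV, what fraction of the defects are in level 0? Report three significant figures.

0.593

Eᵢ/kT = 0, 0.81806, 1.3278, 1.7639.
Z = Σ gᵢe^(−Eᵢ/kT) = 5·e^(−0) + 3·e^(−0.81806) + 6·e^(−1.3278) + 3·e^(−1.7639) = 5.0000 + 1.3239 + 1.5904 + 0.51413 = 8.4284.
P₀ = g₀ e^(−E₀/kT) / Z = 5.0000/8.4284 = 0.593.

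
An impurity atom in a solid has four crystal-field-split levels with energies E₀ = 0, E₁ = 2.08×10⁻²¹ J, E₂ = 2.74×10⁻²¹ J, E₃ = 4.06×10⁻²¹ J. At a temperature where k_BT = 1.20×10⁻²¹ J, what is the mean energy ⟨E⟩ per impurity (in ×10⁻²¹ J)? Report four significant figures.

Eᵢ/kT = 0, 1.73333, 2.28333, 3.38333.
Z = Σ e^(−Eᵢ/kT) = e^(−0) + e^(−1.73333) + e^(−2.28333) + e^(−3.38333) = 1.00000 + 0.176695 + 0.101944 + 0.0339343 = 1.31257.
⟨E⟩ = Σ Eᵢ e^(−Eᵢ/kT) / Z = (0·1.00000 + 2.08·0.176695 + 2.74·0.101944 + 4.06·0.0339343) / 1.31257 = 0.5978 ×10⁻²¹ J.

0.5978 ×10⁻²¹ J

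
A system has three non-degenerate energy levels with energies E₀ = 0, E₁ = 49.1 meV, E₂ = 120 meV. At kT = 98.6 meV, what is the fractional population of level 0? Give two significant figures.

0.53

Eᵢ/kT = 0, 0.4980, 1.217.
Z = Σ e^(−Eᵢ/kT) = e^(−0) + e^(−0.4980) + e^(−1.217) = 1.000 + 0.6077 + 0.2961 = 1.904.
P₀ = e^(−E₀/kT) / Z = 1.000/1.904 = 0.53.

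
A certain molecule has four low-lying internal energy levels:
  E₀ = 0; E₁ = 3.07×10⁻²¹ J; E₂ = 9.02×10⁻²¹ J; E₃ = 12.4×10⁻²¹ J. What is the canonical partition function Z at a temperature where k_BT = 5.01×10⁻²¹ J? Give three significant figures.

Z = 1.79

Eᵢ/kT = 0, 0.61277, 1.8004, 2.4750.
Z = Σ e^(−Eᵢ/kT) = e^(−0) + e^(−0.61277) + e^(−1.8004) + e^(−2.4750) = 1.0000 + 0.54185 + 0.16523 + 0.084163 = 1.7912.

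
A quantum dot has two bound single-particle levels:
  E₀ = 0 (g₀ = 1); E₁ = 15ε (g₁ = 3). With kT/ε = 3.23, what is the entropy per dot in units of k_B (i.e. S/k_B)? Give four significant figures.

0.1587

Eᵢ/kT = 0, 4.64396.
Z = Σ gᵢe^(−Eᵢ/kT) = 1·e^(−0) + 3·e^(−4.64396) = 1.00000 + 0.0288586 = 1.02886.
⟨E⟩ = Σ EᵢPᵢ = 0.420737 ε.
S/k_B = ln Z + ⟨E⟩/kT = ln(1.02886) + 0.420737/3.23 = 0.0284514 + 0.130259 = 0.1587.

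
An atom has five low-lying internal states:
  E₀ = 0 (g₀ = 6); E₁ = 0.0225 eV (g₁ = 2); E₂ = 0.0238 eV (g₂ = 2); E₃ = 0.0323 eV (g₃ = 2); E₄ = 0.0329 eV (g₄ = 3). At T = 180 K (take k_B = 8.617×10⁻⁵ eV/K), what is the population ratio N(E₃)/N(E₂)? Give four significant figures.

k_BT = 8.617×10⁻⁵ × 180 K = 0.0155106 eV.
n₃/n₂ = (g₃/g₂) exp[−(E₃−E₂)/kT] = (2/2) × exp(−(0.0085 eV)/(0.0155106 eV)) = (2/2) × exp(-0.548012) = 0.5781.

0.5781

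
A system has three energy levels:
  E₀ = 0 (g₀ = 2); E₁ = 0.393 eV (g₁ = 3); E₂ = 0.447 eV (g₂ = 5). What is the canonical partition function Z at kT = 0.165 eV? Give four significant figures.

Eᵢ/kT = 0, 2.38182, 2.70909.
Z = Σ gᵢe^(−Eᵢ/kT) = 2·e^(−0) + 3·e^(−2.38182) + 5·e^(−2.70909) = 2.00000 + 0.277147 + 0.332987 = 2.61013.

Z = 2.610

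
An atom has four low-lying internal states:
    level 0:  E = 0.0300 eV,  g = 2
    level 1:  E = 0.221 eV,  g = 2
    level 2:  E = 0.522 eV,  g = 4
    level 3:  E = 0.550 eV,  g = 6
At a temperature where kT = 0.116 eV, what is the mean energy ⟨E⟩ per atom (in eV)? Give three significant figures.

0.0846 eV

Eᵢ/kT = 0.25862, 1.9052, 4.5000, 4.7414.
Z = Σ gᵢe^(−Eᵢ/kT) = 2·e^(−0.25862) + 2·e^(−1.9052) + 4·e^(−4.5000) + 6·e^(−4.7414) = 1.5442 + 0.29759 + 0.044436 + 0.052359 = 1.9386.
⟨E⟩ = Σ Eᵢ gᵢe^(−Eᵢ/kT) / Z = (0.0300·1.5442 + 0.221·0.29759 + 0.522·0.044436 + 0.550·0.052359) / 1.9386 = 0.0846 eV.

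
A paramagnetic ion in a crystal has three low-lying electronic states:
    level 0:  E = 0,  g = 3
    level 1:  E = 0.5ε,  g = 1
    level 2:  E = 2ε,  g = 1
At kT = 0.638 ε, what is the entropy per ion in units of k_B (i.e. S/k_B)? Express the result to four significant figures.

1.394

Eᵢ/kT = 0, 0.783699, 3.13480.
Z = Σ gᵢe^(−Eᵢ/kT) = 3·e^(−0) + 1·e^(−0.783699) + 1·e^(−3.13480) = 3.00000 + 0.456713 + 0.0435085 = 3.50022.
⟨E⟩ = Σ EᵢPᵢ = 0.0901011 ε.
S/k_B = ln Z + ⟨E⟩/kT = ln(3.50022) + 0.0901011/0.638 = 1.25283 + 0.141224 = 1.394.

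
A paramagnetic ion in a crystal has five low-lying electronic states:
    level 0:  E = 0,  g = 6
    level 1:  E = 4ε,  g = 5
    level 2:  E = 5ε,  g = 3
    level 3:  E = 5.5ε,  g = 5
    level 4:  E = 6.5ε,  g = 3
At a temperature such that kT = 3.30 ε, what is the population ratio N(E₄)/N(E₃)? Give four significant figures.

0.4431

n₄/n₃ = (g₄/g₃) exp[−(E₄−E₃)/kT] = (3/5) × exp(−(1.0ε)/(3.30ε)) = (3/5) × exp(-0.303030) = 0.4431.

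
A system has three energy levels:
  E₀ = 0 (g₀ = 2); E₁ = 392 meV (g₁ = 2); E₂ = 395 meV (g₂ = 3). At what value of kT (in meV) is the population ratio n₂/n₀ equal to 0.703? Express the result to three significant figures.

521 meV

n₂/n₀ = (g₂/g₀) exp[−(E₂−E₀)/kT] = 0.703.
⇒ (E₂−E₀)/kT = ln((3/2)/0.703) = ln(2.1337) = 0.75786.
kT = 395 meV / 0.75786 = 521 meV.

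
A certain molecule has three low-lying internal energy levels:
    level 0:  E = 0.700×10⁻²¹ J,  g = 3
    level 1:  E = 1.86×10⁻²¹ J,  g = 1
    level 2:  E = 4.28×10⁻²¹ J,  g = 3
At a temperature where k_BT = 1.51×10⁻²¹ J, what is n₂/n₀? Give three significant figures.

n₂/n₀ = (g₂/g₀) exp[−(E₂−E₀)/kT] = (3/3) × exp(−(3.580 ×10⁻²¹ J)/(1.51 ×10⁻²¹ J)) = (3/3) × exp(-2.3709) = 0.0934.

0.0934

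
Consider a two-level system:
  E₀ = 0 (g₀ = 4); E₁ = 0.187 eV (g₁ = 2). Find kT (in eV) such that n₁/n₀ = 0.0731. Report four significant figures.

n₁/n₀ = (g₁/g₀) exp[−(E₁−E₀)/kT] = 0.0731.
⇒ (E₁−E₀)/kT = ln((2/4)/0.0731) = ln(6.83995) = 1.92278.
kT = 0.187 eV / 1.92278 = 0.09726 eV.

0.09726 eV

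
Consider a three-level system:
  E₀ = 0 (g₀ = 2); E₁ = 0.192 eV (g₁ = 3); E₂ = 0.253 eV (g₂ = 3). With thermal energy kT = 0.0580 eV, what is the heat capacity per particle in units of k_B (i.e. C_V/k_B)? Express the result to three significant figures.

0.837

Eᵢ/kT = 0, 3.3103, 4.3621.
Z = Σ gᵢe^(−Eᵢ/kT) = 2·e^(−0) + 3·e^(−3.3103) + 3·e^(−4.3621) = 2.0000 + 0.10952 + 0.038255 = 2.1478.
⟨E⟩ = 0.014297 eV, ⟨E²⟩ = 0.0030198 eV².
C_V/k_B = (⟨E²⟩ − ⟨E⟩²)/(kT)² = (0.0030198 − 0.00020440)/0.0033640 = 0.837.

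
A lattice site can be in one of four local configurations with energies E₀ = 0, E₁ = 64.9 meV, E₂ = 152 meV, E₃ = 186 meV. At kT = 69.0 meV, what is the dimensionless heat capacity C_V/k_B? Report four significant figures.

0.6194

Eᵢ/kT = 0, 0.940580, 2.20290, 2.69565.
Z = Σ e^(−Eᵢ/kT) = e^(−0) + e^(−0.940580) + e^(−2.20290) + e^(−2.69565) = 1.00000 + 0.390401 + 0.110482 + 0.0674985 = 1.56838.
⟨E⟩ = 34.8672 meV, ⟨E²⟩ = 4164.89 meV².
C_V/k_B = (⟨E²⟩ − ⟨E⟩²)/(kT)² = (4164.89 − 1215.72)/4761.00 = 0.6194.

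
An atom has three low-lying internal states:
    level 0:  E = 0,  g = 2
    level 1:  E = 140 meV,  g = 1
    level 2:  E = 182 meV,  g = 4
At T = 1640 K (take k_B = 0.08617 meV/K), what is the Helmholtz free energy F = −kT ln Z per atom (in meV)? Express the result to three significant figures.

k_BT = 0.08617 × 1640 K = 141.32 meV.
Eᵢ/kT = 0, 0.99066, 1.2879.
Z = Σ gᵢe^(−Eᵢ/kT) = 2·e^(−0) + 1·e^(−0.99066) + 4·e^(−1.2879) = 2.0000 + 0.37133 + 1.1034 = 3.4747.
F = −kT ln Z = −141.32 × ln(3.4747) = −141.32 × 1.2455 = -176 meV.

-176 meV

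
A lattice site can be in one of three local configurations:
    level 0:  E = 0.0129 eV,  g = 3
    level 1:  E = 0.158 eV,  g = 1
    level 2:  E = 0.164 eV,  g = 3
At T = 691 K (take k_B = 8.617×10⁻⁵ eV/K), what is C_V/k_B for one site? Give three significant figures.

k_BT = 8.617×10⁻⁵ × 691 K = 0.059543 eV.
Eᵢ/kT = 0.21665, 2.6535, 2.7543.
Z = Σ gᵢe^(−Eᵢ/kT) = 3·e^(−0.21665) + 1·e^(−2.6535) + 3·e^(−2.7543) = 2.4156 + 0.070404 + 0.19096 = 2.6770.
⟨E⟩ = 0.027494 eV, ⟨E²⟩ = 0.0027253 eV².
C_V/k_B = (⟨E²⟩ − ⟨E⟩²)/(kT)² = (0.0027253 − 0.00075592)/0.0035454 = 0.555.

0.555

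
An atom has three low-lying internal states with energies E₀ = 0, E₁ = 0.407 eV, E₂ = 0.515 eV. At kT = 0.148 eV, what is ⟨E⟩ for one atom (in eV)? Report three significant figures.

Eᵢ/kT = 0, 2.7500, 3.4797.
Z = Σ e^(−Eᵢ/kT) = e^(−0) + e^(−2.7500) + e^(−3.4797) = 1.0000 + 0.063928 + 0.030817 = 1.0947.
⟨E⟩ = Σ Eᵢ e^(−Eᵢ/kT) / Z = (0·1.0000 + 0.407·0.063928 + 0.515·0.030817) / 1.0947 = 0.0383 eV.

0.0383 eV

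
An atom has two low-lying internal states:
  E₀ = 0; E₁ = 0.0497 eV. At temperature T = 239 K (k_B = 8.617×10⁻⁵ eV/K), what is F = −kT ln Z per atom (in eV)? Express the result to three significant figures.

k_BT = 8.617×10⁻⁵ × 239 K = 0.020595 eV.
Eᵢ/kT = 0, 2.4132.
Z = Σ e^(−Eᵢ/kT) = e^(−0) + e^(−2.4132) = 1.0000 + 0.089528 = 1.0895.
F = −kT ln Z = −0.020595 × ln(1.0895) = −0.020595 × 0.085719 = -0.00177 eV.

-0.00177 eV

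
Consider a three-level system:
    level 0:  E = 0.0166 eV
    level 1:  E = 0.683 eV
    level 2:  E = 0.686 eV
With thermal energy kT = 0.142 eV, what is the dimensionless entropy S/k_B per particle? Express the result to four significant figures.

Eᵢ/kT = 0.116901, 4.80986, 4.83099.
Z = Σ e^(−Eᵢ/kT) = e^(−0.116901) + e^(−4.80986) + e^(−4.83099) = 0.889673 + 0.00814900 + 0.00797862 = 0.905801.
⟨E⟩ = Σ EᵢPᵢ = 0.0284915 eV.
S/k_B = ln Z + ⟨E⟩/kT = ln(0.905801) + 0.0284915/0.142 = -0.0989356 + 0.200644 = 0.1017.

0.1017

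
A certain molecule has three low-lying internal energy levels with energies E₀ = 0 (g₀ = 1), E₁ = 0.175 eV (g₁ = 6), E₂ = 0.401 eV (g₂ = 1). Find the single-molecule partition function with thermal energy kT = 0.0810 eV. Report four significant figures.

Eᵢ/kT = 0, 2.16049, 4.95062.
Z = Σ gᵢe^(−Eᵢ/kT) = 1·e^(−0) + 6·e^(−2.16049) + 1·e^(−4.95062) = 1.00000 + 0.691612 + 0.00707902 = 1.69869.

Z = 1.699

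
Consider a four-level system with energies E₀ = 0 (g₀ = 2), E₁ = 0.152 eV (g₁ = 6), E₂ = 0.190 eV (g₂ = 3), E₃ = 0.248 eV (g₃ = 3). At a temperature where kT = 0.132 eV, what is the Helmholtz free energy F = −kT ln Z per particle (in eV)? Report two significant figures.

Eᵢ/kT = 0, 1.152, 1.439, 1.879.
Z = Σ gᵢe^(−Eᵢ/kT) = 2·e^(−0) + 6·e^(−1.152) + 3·e^(−1.439) + 3·e^(−1.879) = 2.000 + 1.896 + 0.7115 + 0.4582 = 5.066.
F = −kT ln Z = −0.132 × ln(5.066) = −0.132 × 1.623 = -0.21 eV.

-0.21 eV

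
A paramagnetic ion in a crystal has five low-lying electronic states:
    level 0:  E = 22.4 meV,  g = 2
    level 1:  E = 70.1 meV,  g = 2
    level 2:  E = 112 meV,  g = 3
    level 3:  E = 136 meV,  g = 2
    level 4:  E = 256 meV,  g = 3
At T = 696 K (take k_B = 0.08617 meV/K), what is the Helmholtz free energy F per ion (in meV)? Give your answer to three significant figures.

k_BT = 0.08617 × 696 K = 59.974 meV.
Eᵢ/kT = 0.37350, 1.1688, 1.8675, 2.2676, 4.2685.
Z = Σ gᵢe^(−Eᵢ/kT) = 2·e^(−0.37350) + 2·e^(−1.1688) + 3·e^(−1.8675) + 2·e^(−2.2676) + 3·e^(−4.2685) = 1.3766 + 0.62148 + 0.46353 + 0.20712 + 0.042008 = 2.7107.
F = −kT ln Z = −59.974 × ln(2.7107) = −59.974 × 0.99721 = -59.8 meV.

-59.8 meV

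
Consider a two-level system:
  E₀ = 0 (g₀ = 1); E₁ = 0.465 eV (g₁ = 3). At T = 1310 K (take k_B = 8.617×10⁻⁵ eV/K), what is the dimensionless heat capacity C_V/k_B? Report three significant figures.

0.752

k_BT = 8.617×10⁻⁵ × 1310 K = 0.11288 eV.
Eᵢ/kT = 0, 4.1194.
Z = Σ gᵢe^(−Eᵢ/kT) = 1·e^(−0) + 3·e^(−4.1194) = 1.0000 + 0.048763 = 1.0488.
⟨E⟩ = 0.021620 eV, ⟨E²⟩ = 0.010053 eV².
C_V/k_B = (⟨E²⟩ − ⟨E⟩²)/(kT)² = (0.010053 − 0.00046742)/0.012742 = 0.752.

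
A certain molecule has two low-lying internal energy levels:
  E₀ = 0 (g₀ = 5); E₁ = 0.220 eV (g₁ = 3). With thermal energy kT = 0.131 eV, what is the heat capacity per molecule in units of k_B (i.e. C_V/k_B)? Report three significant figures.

Eᵢ/kT = 0, 1.6794.
Z = Σ gᵢe^(−Eᵢ/kT) = 5·e^(−0) + 3·e^(−1.6794) = 5.0000 + 0.55946 = 5.5595.
⟨E⟩ = 0.022139 eV, ⟨E²⟩ = 0.0048706 eV².
C_V/k_B = (⟨E²⟩ − ⟨E⟩²)/(kT)² = (0.0048706 − 0.00049014)/0.017161 = 0.255.

0.255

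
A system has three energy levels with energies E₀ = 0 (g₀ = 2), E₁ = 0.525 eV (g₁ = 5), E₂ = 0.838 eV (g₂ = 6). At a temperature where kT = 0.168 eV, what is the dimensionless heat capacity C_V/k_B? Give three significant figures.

Eᵢ/kT = 0, 3.1250, 4.9881.
Z = Σ gᵢe^(−Eᵢ/kT) = 2·e^(−0) + 5·e^(−3.1250) + 6·e^(−4.9881) = 2.0000 + 0.21968 + 0.040912 = 2.2606.
⟨E⟩ = 0.066184 eV, ⟨E²⟩ = 0.039494 eV².
C_V/k_B = (⟨E²⟩ − ⟨E⟩²)/(kT)² = (0.039494 − 0.0043803)/0.028224 = 1.24.

1.24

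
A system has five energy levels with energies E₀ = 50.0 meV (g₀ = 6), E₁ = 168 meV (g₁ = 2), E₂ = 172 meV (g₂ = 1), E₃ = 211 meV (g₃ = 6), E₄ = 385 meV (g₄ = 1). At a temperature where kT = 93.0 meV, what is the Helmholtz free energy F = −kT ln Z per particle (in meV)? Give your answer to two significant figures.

Eᵢ/kT = 0.5376, 1.806, 1.849, 2.269, 4.140.
Z = Σ gᵢe^(−Eᵢ/kT) = 6·e^(−0.5376) + 2·e^(−1.806) + 1·e^(−1.849) + 6·e^(−2.269) + 1·e^(−4.140) = 3.505 + 0.3286 + 0.1574 + 0.6205 + 0.01592 = 4.627.
F = −kT ln Z = −93.0 × ln(4.627) = −93.0 × 1.532 = -140 meV.

-140 meV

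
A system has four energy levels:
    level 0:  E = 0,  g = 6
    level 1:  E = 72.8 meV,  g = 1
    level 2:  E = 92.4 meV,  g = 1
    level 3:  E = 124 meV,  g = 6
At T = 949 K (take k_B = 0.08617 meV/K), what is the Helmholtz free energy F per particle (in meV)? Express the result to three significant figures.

k_BT = 0.08617 × 949 K = 81.775 meV.
Eᵢ/kT = 0, 0.89025, 1.1299, 1.5164.
Z = Σ gᵢe^(−Eᵢ/kT) = 6·e^(−0) + 1·e^(−0.89025) + 1·e^(−1.1299) + 6·e^(−1.5164) = 6.0000 + 0.41055 + 0.32307 + 1.3170 = 8.0506.
F = −kT ln Z = −81.775 × ln(8.0506) = −81.775 × 2.0857 = -171 meV.

-171 meV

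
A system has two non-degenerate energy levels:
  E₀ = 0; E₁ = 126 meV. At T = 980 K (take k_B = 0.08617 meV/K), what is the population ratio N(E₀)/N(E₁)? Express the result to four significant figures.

k_BT = 0.08617 × 980 K = 84.4466 meV.
n₀/n₁ = exp[−(E₀−E₁)/kT] = exp(−(-126 meV)/(84.4466 meV)) = exp(1.49207) = 4.446.

4.446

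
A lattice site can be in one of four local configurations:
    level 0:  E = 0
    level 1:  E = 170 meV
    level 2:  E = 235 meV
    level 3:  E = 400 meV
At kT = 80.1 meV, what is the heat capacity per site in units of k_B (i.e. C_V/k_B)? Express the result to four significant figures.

0.8470

Eᵢ/kT = 0, 2.12235, 2.93383, 4.99376.
Z = Σ e^(−Eᵢ/kT) = e^(−0) + e^(−2.12235) + e^(−2.93383) + e^(−4.99376) = 1.00000 + 0.119750 + 0.0531929 + 0.00678012 = 1.17972.
⟨E⟩ = 30.1511 meV, ⟨E²⟩ = 6343.18 meV².
C_V/k_B = (⟨E²⟩ − ⟨E⟩²)/(kT)² = (6343.18 − 909.089)/6416.01 = 0.8470.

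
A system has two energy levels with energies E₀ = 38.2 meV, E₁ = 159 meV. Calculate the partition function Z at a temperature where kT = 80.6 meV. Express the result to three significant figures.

Z = 0.762

Eᵢ/kT = 0.47395, 1.9727.
Z = Σ e^(−Eᵢ/kT) = e^(−0.47395) + e^(−1.9727) = 0.62254 + 0.13908 = 0.76162.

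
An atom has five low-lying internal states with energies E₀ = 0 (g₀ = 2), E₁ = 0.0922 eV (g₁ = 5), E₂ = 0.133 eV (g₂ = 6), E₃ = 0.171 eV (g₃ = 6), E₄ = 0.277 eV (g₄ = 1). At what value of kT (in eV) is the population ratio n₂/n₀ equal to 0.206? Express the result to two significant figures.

n₂/n₀ = (g₂/g₀) exp[−(E₂−E₀)/kT] = 0.206.
⇒ (E₂−E₀)/kT = ln((6/2)/0.206) = ln(14.56) = 2.678.
kT = 0.133 eV / 2.678 = 0.050 eV.

0.050 eV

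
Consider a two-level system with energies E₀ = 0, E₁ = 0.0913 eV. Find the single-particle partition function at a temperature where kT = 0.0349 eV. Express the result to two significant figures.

Z = 1.1

Eᵢ/kT = 0, 2.616.
Z = Σ e^(−Eᵢ/kT) = e^(−0) + e^(−2.616) = 1.000 + 0.07309 = 1.073.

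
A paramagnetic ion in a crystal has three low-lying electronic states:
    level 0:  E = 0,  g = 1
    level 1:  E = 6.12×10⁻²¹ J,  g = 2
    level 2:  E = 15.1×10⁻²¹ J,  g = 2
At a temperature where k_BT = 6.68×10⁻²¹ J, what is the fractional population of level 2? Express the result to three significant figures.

Eᵢ/kT = 0, 0.91617, 2.2605.
Z = Σ gᵢe^(−Eᵢ/kT) = 1·e^(−0) + 2·e^(−0.91617) + 2·e^(−2.2605) = 1.0000 + 0.80010 + 0.20860 = 2.0087.
P₂ = g₂ e^(−E₂/kT) / Z = 0.20860/2.0087 = 0.104.

0.104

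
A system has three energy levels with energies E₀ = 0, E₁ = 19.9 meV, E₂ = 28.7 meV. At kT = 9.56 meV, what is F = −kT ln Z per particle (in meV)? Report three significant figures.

-1.54 meV

Eᵢ/kT = 0, 2.0816, 3.0021.
Z = Σ e^(−Eᵢ/kT) = e^(−0) + e^(−2.0816) + e^(−3.0021) = 1.0000 + 0.12473 + 0.049683 = 1.1744.
F = −kT ln Z = −9.56 × ln(1.1744) = −9.56 × 0.16076 = -1.54 meV.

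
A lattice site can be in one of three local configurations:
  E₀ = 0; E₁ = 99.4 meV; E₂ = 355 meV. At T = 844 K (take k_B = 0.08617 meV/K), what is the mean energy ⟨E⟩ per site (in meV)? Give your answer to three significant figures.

k_BT = 0.08617 × 844 K = 72.727 meV.
Eᵢ/kT = 0, 1.3668, 4.8813.
Z = Σ e^(−Eᵢ/kT) = e^(−0) + e^(−1.3668) + e^(−4.8813) = 1.0000 + 0.25492 + 0.0075871 = 1.2625.
⟨E⟩ = Σ Eᵢ e^(−Eᵢ/kT) / Z = (0·1.0000 + 99.4·0.25492 + 355·0.0075871) / 1.2625 = 22.2 meV.

22.2 meV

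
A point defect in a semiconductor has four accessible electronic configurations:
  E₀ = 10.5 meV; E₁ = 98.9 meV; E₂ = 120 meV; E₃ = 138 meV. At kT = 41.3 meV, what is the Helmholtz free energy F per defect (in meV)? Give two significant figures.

Eᵢ/kT = 0.2542, 2.395, 2.906, 3.341.
Z = Σ e^(−Eᵢ/kT) = e^(−0.2542) + e^(−2.395) + e^(−2.906) + e^(−3.341) = 0.7755 + 0.09117 + 0.05469 + 0.03540 = 0.9568.
F = −kT ln Z = −41.3 × ln(0.9568) = −41.3 × -0.04416 = 1.8 meV.

1.8 meV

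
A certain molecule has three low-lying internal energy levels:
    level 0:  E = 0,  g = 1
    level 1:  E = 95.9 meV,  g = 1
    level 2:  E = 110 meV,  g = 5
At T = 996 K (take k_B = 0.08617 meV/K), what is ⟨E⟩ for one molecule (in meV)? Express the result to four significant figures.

k_BT = 0.08617 × 996 K = 85.8253 meV.
Eᵢ/kT = 0, 1.11739, 1.28167.
Z = Σ gᵢe^(−Eᵢ/kT) = 1·e^(−0) + 1·e^(−1.11739) + 5·e^(−1.28167) = 1.00000 + 0.327132 + 1.38787 = 2.71500.
⟨E⟩ = Σ Eᵢ gᵢe^(−Eᵢ/kT) / Z = (0·1.00000 + 95.9·0.327132 + 110·1.38787) / 2.71500 = 67.79 meV.

67.79 meV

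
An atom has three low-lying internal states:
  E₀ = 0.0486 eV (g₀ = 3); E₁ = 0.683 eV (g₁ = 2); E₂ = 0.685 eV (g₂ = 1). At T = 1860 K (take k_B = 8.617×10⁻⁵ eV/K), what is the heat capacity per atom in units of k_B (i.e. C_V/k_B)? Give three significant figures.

0.288

k_BT = 8.617×10⁻⁵ × 1860 K = 0.16028 eV.
Eᵢ/kT = 0.30322, 4.2613, 4.2738.
Z = Σ gᵢe^(−Eᵢ/kT) = 3·e^(−0.30322) + 2·e^(−4.2613) + 1·e^(−4.2738) = 2.2153 + 0.028208 + 0.013929 = 2.2574.
⟨E⟩ = 0.060455 eV, ⟨E²⟩ = 0.011042 eV².
C_V/k_B = (⟨E²⟩ − ⟨E⟩²)/(kT)² = (0.011042 − 0.0036548)/0.025690 = 0.288.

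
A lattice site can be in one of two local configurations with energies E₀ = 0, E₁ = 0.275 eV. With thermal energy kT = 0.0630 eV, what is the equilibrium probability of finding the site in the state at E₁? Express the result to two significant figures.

Eᵢ/kT = 0, 4.365.
Z = Σ e^(−Eᵢ/kT) = e^(−0) + e^(−4.365) = 1.000 + 0.01271 = 1.013.
P₁ = e^(−E₁/kT) / Z = 0.01271/1.013 = 0.013.

0.013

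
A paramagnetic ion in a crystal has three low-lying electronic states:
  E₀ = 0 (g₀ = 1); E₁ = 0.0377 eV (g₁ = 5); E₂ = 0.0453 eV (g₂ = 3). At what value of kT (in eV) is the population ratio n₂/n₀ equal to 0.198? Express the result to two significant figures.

n₂/n₀ = (g₂/g₀) exp[−(E₂−E₀)/kT] = 0.198.
⇒ (E₂−E₀)/kT = ln((3/1)/0.198) = ln(15.15) = 2.718.
kT = 0.0453 eV / 2.718 = 0.017 eV.

0.017 eV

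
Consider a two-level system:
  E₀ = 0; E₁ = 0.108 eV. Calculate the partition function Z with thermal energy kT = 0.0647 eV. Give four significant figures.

Eᵢ/kT = 0, 1.66924.
Z = Σ e^(−Eᵢ/kT) = e^(−0) + e^(−1.66924) = 1.00000 + 0.188390 = 1.18839.

Z = 1.188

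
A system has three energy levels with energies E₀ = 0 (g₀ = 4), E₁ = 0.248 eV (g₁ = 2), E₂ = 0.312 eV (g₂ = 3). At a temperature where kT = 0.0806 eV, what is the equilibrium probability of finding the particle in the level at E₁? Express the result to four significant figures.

0.02219

Eᵢ/kT = 0, 3.07692, 3.87097.
Z = Σ gᵢe^(−Eᵢ/kT) = 4·e^(−0) + 2·e^(−3.07692) + 3·e^(−3.87097) = 4.00000 + 0.0922021 + 0.0625144 = 4.15472.
P₁ = g₁ e^(−E₁/kT) / Z = 0.0922021/4.15472 = 0.02219.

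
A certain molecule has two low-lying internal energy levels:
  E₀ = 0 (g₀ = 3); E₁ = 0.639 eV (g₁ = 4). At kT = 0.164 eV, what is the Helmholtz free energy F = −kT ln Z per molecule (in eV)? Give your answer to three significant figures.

-0.185 eV

Eᵢ/kT = 0, 3.8963.
Z = Σ gᵢe^(−Eᵢ/kT) = 3·e^(−0) + 4·e^(−3.8963) = 3.0000 + 0.081268 = 3.0813.
F = −kT ln Z = −0.164 × ln(3.0813) = −0.164 × 1.1254 = -0.185 eV.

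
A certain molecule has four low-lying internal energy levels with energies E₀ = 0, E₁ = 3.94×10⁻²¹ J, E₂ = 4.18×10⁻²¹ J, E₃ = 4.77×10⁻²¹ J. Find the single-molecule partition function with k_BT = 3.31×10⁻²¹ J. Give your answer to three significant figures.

Eᵢ/kT = 0, 1.1903, 1.2628, 1.4411.
Z = Σ e^(−Eᵢ/kT) = e^(−0) + e^(−1.1903) + e^(−1.2628) + e^(−1.4411) = 1.0000 + 0.30413 + 0.28286 + 0.23667 = 1.8237.

Z = 1.82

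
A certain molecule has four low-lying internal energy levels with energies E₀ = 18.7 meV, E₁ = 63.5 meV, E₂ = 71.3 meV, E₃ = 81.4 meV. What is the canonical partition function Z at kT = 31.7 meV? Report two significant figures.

Eᵢ/kT = 0.5899, 2.003, 2.249, 2.568.
Z = Σ e^(−Eᵢ/kT) = e^(−0.5899) + e^(−2.003) + e^(−2.249) + e^(−2.568) = 0.5544 + 0.1349 + 0.1055 + 0.07669 = 0.8715.

Z = 0.87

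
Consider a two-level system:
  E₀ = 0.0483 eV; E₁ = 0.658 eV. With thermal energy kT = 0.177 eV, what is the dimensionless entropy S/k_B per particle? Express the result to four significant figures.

Eᵢ/kT = 0.272881, 3.71751.
Z = Σ e^(−Eᵢ/kT) = e^(−0.272881) + e^(−3.71751) = 0.761183 + 0.0242944 = 0.785477.
⟨E⟩ = Σ EᵢPᵢ = 0.0671577 eV.
S/k_B = ln Z + ⟨E⟩/kT = ln(0.785477) + 0.0671577/0.177 = -0.241464 + 0.379422 = 0.1380.

0.1380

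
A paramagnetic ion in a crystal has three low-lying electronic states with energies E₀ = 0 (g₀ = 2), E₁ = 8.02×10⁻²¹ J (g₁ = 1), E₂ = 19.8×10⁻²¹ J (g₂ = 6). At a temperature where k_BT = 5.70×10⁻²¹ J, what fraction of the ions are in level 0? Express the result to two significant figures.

Eᵢ/kT = 0, 1.407, 3.474.
Z = Σ gᵢe^(−Eᵢ/kT) = 2·e^(−0) + 1·e^(−1.407) + 6·e^(−3.474) = 2.000 + 0.2449 + 0.1860 = 2.431.
P₀ = g₀ e^(−E₀/kT) / Z = 2.000/2.431 = 0.82.

0.82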